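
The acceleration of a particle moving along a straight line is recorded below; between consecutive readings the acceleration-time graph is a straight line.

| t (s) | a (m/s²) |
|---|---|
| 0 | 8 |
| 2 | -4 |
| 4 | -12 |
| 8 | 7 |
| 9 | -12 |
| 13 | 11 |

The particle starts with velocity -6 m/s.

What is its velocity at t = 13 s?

Δv equals the area under the a-t graph; then v = v₀ + Δv.
0–2 s: ½(8 + -4)(2) = 4 m/s
2–4 s: ½(-4 + -12)(2) = -16 m/s
4–8 s: ½(-12 + 7)(4) = -10 m/s
8–9 s: ½(7 + -12)(1) = -2.5 m/s
9–13 s: ½(-12 + 11)(4) = -2 m/s
Δv = -26.5 m/s, so v(13) = -6 + (-26.5) = -32.5 m/s.

-32.5 m/s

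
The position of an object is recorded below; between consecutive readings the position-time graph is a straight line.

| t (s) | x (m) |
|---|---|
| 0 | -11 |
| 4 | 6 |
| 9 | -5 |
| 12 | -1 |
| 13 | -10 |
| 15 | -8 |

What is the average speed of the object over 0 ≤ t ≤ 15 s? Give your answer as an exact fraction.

Average speed = (total path length)/(elapsed time); on a piecewise-linear x-t graph the path length is Σ|Δx|.
0–4 s: |Δx| = |6 − -11| = 17 m
4–9 s: |Δx| = |-5 − 6| = 11 m
9–12 s: |Δx| = |-1 − -5| = 4 m
12–13 s: |Δx| = |-10 − -1| = 9 m
13–15 s: |Δx| = |-8 − -10| = 2 m
Total path = 43 m; average speed = 43/15 = 43/15 m/s.

43/15 m/s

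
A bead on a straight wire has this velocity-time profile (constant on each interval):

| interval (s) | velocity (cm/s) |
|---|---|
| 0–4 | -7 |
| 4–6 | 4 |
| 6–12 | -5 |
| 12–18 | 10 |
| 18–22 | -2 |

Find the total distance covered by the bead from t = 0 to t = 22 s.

Distance (not displacement) is the total path length: add the absolute areas under v-t.
0–4 s: |-7| × 4 = 28 cm
4–6 s: |4| × 2 = 8 cm
6–12 s: |-5| × 6 = 30 cm
12–18 s: |10| × 6 = 60 cm
18–22 s: |-2| × 4 = 8 cm
Total distance = 134 cm

134 cm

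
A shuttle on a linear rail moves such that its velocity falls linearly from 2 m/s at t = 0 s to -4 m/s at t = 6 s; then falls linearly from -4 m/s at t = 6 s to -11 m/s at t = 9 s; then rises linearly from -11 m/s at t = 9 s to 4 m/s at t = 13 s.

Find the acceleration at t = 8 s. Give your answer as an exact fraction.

Acceleration is the slope of the v-t graph on 6–9 s: (-11 − -4)/(9 − 6) = -7/3 m/s².

-7/3 m/s²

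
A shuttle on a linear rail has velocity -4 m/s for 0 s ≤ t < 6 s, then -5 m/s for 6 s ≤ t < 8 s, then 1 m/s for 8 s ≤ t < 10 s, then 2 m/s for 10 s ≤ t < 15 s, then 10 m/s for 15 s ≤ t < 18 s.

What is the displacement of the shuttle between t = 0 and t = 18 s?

8 m

Displacement is the signed area under the v-t curve.
0–6 s: -4 × 6 = -24 m
6–8 s: -5 × 2 = -10 m
8–10 s: 1 × 2 = 2 m
10–15 s: 2 × 5 = 10 m
15–18 s: 10 × 3 = 30 m
Net displacement = 8 m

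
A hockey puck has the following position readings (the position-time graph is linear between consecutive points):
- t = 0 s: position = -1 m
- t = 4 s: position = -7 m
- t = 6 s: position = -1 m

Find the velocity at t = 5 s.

3 m/s

Velocity is the slope of the x-t graph on 4–6 s: (-1 − -7)/(6 − 4) = 3 m/s.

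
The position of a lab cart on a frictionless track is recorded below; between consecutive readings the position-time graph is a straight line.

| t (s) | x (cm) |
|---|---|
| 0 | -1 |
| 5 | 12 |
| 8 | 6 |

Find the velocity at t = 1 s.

Velocity is the slope of the x-t graph on 0–5 s: (12 − -1)/(5 − 0) = 2.6 cm/s.

2.6 cm/s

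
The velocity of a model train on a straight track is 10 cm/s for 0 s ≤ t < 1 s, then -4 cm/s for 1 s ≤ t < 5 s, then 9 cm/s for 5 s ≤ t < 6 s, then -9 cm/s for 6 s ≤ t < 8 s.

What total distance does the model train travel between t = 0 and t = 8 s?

53 cm

Distance (not displacement) is the total path length: add the absolute areas under v-t.
0–1 s: |10| × 1 = 10 cm
1–5 s: |-4| × 4 = 16 cm
5–6 s: |9| × 1 = 9 cm
6–8 s: |-9| × 2 = 18 cm
Total distance = 53 cm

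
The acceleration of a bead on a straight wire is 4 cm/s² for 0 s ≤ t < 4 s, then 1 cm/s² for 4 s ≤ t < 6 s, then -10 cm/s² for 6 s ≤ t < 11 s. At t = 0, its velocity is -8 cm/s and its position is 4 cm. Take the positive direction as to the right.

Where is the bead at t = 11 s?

-53 cm

On each constant-a segment, Δv = aΔt and Δx = v₀Δt + ½aΔt²; chain segment to segment.
0–4 s: v starts -8 cm/s; Δx = -8·4 + ½·4·4² = 0 cm; v ends 8 cm/s.
4–6 s: v starts 8 cm/s; Δx = 8·2 + ½·1·2² = 18 cm; v ends 10 cm/s.
6–11 s: v starts 10 cm/s; Δx = 10·5 + ½·-10·5² = -75 cm; v ends -40 cm/s.
x(11) = 4 + Σ Δx = -53 cm.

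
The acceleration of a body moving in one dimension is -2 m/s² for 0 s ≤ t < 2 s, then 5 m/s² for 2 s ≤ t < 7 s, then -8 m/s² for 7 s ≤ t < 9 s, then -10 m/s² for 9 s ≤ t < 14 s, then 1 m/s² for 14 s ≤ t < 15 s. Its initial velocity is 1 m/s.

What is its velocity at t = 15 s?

Δv equals the area under the a-t graph; then v = v₀ + Δv.
0–2 s: -2 × 2 = -4 m/s
2–7 s: 5 × 5 = 25 m/s
7–9 s: -8 × 2 = -16 m/s
9–14 s: -10 × 5 = -50 m/s
14–15 s: 1 × 1 = 1 m/s
Δv = -44 m/s, so v(15) = 1 + (-44) = -43 m/s.

-43 m/s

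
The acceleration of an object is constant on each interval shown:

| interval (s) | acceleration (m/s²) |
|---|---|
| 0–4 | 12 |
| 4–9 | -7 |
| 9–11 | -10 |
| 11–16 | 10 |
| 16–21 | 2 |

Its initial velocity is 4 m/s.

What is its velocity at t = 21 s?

Δv equals the area under the a-t graph; then v = v₀ + Δv.
0–4 s: 12 × 4 = 48 m/s
4–9 s: -7 × 5 = -35 m/s
9–11 s: -10 × 2 = -20 m/s
11–16 s: 10 × 5 = 50 m/s
16–21 s: 2 × 5 = 10 m/s
Δv = 53 m/s, so v(21) = 4 + (53) = 57 m/s.

57 m/s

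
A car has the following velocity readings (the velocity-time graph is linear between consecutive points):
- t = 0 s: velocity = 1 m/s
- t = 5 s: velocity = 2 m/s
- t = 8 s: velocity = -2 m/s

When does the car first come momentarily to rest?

t = 6.5 s

v changes sign on 5–8 s (from 2 to -2); the graph is linear there, so v = 0 at t = 5 + (-2)·(8 − 5)/(-2 − 2) = 6.5 s.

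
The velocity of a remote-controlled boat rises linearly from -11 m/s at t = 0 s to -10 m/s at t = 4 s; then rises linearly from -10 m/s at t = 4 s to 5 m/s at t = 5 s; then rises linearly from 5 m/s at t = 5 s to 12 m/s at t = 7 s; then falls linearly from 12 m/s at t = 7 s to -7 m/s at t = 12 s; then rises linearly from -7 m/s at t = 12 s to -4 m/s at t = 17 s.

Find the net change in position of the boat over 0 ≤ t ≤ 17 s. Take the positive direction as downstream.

Net displacement equals the area under the velocity-time graph (areas below the axis count negative).
0–4 s: ½(-11 + -10)(4) = -42 m
4–5 s: ½(-10 + 5)(1) = -2.5 m
5–7 s: ½(5 + 12)(2) = 17 m
7–12 s: ½(12 + -7)(5) = 12.5 m
12–17 s: ½(-7 + -4)(5) = -27.5 m
Net displacement = -42.5 m

-42.5 m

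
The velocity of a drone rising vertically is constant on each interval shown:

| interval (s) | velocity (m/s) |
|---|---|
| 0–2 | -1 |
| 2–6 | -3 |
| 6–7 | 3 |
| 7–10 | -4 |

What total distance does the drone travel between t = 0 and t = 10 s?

Distance (not displacement) is the total path length: add the absolute areas under v-t.
0–2 s: |-1| × 2 = 2 m
2–6 s: |-3| × 4 = 12 m
6–7 s: |3| × 1 = 3 m
7–10 s: |-4| × 3 = 12 m
Total distance = 29 m

29 m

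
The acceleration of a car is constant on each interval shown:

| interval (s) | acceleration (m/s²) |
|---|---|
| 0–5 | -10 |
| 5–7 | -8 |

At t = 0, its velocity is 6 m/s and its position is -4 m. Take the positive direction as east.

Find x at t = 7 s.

-203 m

On each constant-a segment, Δv = aΔt and Δx = v₀Δt + ½aΔt²; chain segment to segment.
0–5 s: v starts 6 m/s; Δx = 6·5 + ½·-10·5² = -95 m; v ends -44 m/s.
5–7 s: v starts -44 m/s; Δx = -44·2 + ½·-8·2² = -104 m; v ends -60 m/s.
x(7) = -4 + Σ Δx = -203 m.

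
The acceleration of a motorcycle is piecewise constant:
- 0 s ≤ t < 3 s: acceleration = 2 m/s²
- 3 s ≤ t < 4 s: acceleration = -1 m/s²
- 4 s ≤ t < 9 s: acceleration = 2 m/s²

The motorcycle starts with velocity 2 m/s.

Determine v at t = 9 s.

Δv equals the area under the a-t graph; then v = v₀ + Δv.
0–3 s: 2 × 3 = 6 m/s
3–4 s: -1 × 1 = -1 m/s
4–9 s: 2 × 5 = 10 m/s
Δv = 15 m/s, so v(9) = 2 + (15) = 17 m/s.

17 m/s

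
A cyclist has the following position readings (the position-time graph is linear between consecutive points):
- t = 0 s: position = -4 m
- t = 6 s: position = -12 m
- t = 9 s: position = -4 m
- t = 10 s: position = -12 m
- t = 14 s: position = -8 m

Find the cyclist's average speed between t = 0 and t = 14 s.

2 m/s

Average speed = (total path length)/(elapsed time); on a piecewise-linear x-t graph the path length is Σ|Δx|.
0–6 s: |Δx| = |-12 − -4| = 8 m
6–9 s: |Δx| = |-4 − -12| = 8 m
9–10 s: |Δx| = |-12 − -4| = 8 m
10–14 s: |Δx| = |-8 − -12| = 4 m
Total path = 28 m; average speed = 28/14 = 2 m/s.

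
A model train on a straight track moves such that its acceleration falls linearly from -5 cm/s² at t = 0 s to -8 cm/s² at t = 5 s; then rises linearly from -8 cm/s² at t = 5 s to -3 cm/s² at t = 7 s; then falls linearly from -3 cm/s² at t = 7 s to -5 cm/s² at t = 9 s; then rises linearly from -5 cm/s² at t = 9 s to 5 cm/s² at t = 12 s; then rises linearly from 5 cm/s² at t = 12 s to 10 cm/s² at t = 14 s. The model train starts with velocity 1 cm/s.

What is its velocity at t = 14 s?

Δv equals the area under the a-t graph; then v = v₀ + Δv.
0–5 s: ½(-5 + -8)(5) = -32.5 cm/s
5–7 s: ½(-8 + -3)(2) = -11 cm/s
7–9 s: ½(-3 + -5)(2) = -8 cm/s
9–12 s: ½(-5 + 5)(3) = 0 cm/s
12–14 s: ½(5 + 10)(2) = 15 cm/s
Δv = -36.5 cm/s, so v(14) = 1 + (-36.5) = -35.5 cm/s.

-35.5 cm/s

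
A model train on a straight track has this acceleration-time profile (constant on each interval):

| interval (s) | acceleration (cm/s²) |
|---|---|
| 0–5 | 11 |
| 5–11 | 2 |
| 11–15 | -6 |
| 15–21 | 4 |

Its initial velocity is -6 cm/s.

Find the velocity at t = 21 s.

61 cm/s

Δv equals the area under the a-t graph; then v = v₀ + Δv.
0–5 s: 11 × 5 = 55 cm/s
5–11 s: 2 × 6 = 12 cm/s
11–15 s: -6 × 4 = -24 cm/s
15–21 s: 4 × 6 = 24 cm/s
Δv = 67 cm/s, so v(21) = -6 + (67) = 61 cm/s.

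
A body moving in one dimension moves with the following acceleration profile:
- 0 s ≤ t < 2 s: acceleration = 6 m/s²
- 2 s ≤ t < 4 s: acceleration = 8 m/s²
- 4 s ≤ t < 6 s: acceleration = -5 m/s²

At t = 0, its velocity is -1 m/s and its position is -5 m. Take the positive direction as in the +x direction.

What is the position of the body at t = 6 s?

On each constant-a segment, Δv = aΔt and Δx = v₀Δt + ½aΔt²; chain segment to segment.
0–2 s: v starts -1 m/s; Δx = -1·2 + ½·6·2² = 10 m; v ends 11 m/s.
2–4 s: v starts 11 m/s; Δx = 11·2 + ½·8·2² = 38 m; v ends 27 m/s.
4–6 s: v starts 27 m/s; Δx = 27·2 + ½·-5·2² = 44 m; v ends 17 m/s.
x(6) = -5 + Σ Δx = 87 m.

87 m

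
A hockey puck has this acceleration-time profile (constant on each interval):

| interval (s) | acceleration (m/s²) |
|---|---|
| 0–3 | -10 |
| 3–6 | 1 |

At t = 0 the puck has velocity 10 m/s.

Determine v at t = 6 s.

Δv equals the area under the a-t graph; then v = v₀ + Δv.
0–3 s: -10 × 3 = -30 m/s
3–6 s: 1 × 3 = 3 m/s
Δv = -27 m/s, so v(6) = 10 + (-27) = -17 m/s.

-17 m/s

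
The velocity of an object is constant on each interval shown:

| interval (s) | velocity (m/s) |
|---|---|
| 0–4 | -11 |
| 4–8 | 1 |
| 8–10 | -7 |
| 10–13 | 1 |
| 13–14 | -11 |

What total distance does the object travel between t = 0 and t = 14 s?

76 m

Distance (not displacement) is the total path length: add the absolute areas under v-t.
0–4 s: |-11| × 4 = 44 m
4–8 s: |1| × 4 = 4 m
8–10 s: |-7| × 2 = 14 m
10–13 s: |1| × 3 = 3 m
13–14 s: |-11| × 1 = 11 m
Total distance = 76 m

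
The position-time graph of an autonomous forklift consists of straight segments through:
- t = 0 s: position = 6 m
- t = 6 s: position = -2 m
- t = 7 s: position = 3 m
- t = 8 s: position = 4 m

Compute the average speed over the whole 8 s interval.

1.75 m/s

Average speed = (total path length)/(elapsed time); on a piecewise-linear x-t graph the path length is Σ|Δx|.
0–6 s: |Δx| = |-2 − 6| = 8 m
6–7 s: |Δx| = |3 − -2| = 5 m
7–8 s: |Δx| = |4 − 3| = 1 m
Total path = 14 m; average speed = 14/8 = 1.75 m/s.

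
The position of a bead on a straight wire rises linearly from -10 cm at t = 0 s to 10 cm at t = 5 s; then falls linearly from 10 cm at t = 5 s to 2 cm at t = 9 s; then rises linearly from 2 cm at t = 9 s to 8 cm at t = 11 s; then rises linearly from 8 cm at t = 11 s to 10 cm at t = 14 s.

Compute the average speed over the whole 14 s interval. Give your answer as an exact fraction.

18/7 cm/s

Average speed = (total path length)/(elapsed time); on a piecewise-linear x-t graph the path length is Σ|Δx|.
0–5 s: |Δx| = |10 − -10| = 20 cm
5–9 s: |Δx| = |2 − 10| = 8 cm
9–11 s: |Δx| = |8 − 2| = 6 cm
11–14 s: |Δx| = |10 − 8| = 2 cm
Total path = 36 cm; average speed = 36/14 = 18/7 cm/s.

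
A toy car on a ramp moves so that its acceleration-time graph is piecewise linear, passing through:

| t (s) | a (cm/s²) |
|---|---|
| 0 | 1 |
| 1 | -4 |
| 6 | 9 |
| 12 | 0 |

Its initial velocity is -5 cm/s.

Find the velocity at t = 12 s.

Δv equals the area under the a-t graph; then v = v₀ + Δv.
0–1 s: ½(1 + -4)(1) = -1.5 cm/s
1–6 s: ½(-4 + 9)(5) = 12.5 cm/s
6–12 s: ½(9 + 0)(6) = 27 cm/s
Δv = 38 cm/s, so v(12) = -5 + (38) = 33 cm/s.

33 cm/s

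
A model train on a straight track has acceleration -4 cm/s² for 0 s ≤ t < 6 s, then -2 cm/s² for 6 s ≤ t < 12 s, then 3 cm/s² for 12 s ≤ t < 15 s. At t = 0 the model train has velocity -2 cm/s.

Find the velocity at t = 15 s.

Δv equals the area under the a-t graph; then v = v₀ + Δv.
0–6 s: -4 × 6 = -24 cm/s
6–12 s: -2 × 6 = -12 cm/s
12–15 s: 3 × 3 = 9 cm/s
Δv = -27 cm/s, so v(15) = -2 + (-27) = -29 cm/s.

-29 cm/s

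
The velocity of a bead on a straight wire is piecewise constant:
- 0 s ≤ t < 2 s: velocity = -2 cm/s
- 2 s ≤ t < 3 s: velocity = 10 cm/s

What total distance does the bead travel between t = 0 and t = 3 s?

Distance (not displacement) is the total path length: add the absolute areas under v-t.
0–2 s: |-2| × 2 = 4 cm
2–3 s: |10| × 1 = 10 cm
Total distance = 14 cm

14 cm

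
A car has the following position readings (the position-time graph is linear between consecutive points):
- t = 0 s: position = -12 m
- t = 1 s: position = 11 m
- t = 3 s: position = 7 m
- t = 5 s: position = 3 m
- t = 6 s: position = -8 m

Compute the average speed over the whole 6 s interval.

7 m/s

Average speed = (total path length)/(elapsed time); on a piecewise-linear x-t graph the path length is Σ|Δx|.
0–1 s: |Δx| = |11 − -12| = 23 m
1–3 s: |Δx| = |7 − 11| = 4 m
3–5 s: |Δx| = |3 − 7| = 4 m
5–6 s: |Δx| = |-8 − 3| = 11 m
Total path = 42 m; average speed = 42/6 = 7 m/s.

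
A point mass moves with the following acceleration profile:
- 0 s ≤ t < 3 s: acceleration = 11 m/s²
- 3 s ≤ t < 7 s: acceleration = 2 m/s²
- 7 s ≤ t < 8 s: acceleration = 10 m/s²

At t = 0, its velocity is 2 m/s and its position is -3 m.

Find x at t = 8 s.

256.5 m

On each constant-a segment, Δv = aΔt and Δx = v₀Δt + ½aΔt²; chain segment to segment.
0–3 s: v starts 2 m/s; Δx = 2·3 + ½·11·3² = 55.5 m; v ends 35 m/s.
3–7 s: v starts 35 m/s; Δx = 35·4 + ½·2·4² = 156 m; v ends 43 m/s.
7–8 s: v starts 43 m/s; Δx = 43·1 + ½·10·1² = 48 m; v ends 53 m/s.
x(8) = -3 + Σ Δx = 256.5 m.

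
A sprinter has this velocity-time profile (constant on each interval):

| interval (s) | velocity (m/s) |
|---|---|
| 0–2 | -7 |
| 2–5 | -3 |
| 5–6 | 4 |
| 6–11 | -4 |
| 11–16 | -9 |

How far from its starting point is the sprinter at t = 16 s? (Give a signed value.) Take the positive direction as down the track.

Displacement is the signed area under the v-t curve.
0–2 s: -7 × 2 = -14 m
2–5 s: -3 × 3 = -9 m
5–6 s: 4 × 1 = 4 m
6–11 s: -4 × 5 = -20 m
11–16 s: -9 × 5 = -45 m
Net displacement = -84 m

-84 m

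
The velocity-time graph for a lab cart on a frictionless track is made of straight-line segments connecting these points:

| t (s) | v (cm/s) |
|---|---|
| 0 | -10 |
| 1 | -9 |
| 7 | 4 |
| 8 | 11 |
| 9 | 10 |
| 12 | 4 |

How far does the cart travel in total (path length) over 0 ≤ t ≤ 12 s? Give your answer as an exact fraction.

Distance (not displacement) is the total path length: add the absolute areas under v-t.
0–1 s: |½(-10 + -9)(1)| = 9.5 cm
1–7 s: v = 0 at t = 67/13 s; triangle areas 243/13 + 48/13 = 291/13 cm
7–8 s: |½(4 + 11)(1)| = 7.5 cm
8–9 s: |½(11 + 10)(1)| = 10.5 cm
9–12 s: |½(10 + 4)(3)| = 21 cm
Total distance = 1843/26 cm

1843/26 cm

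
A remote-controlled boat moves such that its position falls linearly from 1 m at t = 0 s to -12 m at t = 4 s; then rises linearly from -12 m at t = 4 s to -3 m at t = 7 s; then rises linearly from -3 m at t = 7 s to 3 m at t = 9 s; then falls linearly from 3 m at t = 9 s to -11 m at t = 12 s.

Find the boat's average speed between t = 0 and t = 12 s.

Average speed = (total path length)/(elapsed time); on a piecewise-linear x-t graph the path length is Σ|Δx|.
0–4 s: |Δx| = |-12 − 1| = 13 m
4–7 s: |Δx| = |-3 − -12| = 9 m
7–9 s: |Δx| = |3 − -3| = 6 m
9–12 s: |Δx| = |-11 − 3| = 14 m
Total path = 42 m; average speed = 42/12 = 3.5 m/s.

3.5 m/s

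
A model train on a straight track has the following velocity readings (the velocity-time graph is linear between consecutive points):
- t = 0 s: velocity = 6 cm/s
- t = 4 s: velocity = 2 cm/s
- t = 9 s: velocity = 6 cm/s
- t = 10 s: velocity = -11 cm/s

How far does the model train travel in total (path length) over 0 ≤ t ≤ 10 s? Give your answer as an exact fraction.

1381/34 cm

Total distance travelled is ∫|v| dt — sum the magnitudes of each area piece.
0–4 s: |½(6 + 2)(4)| = 16 cm
4–9 s: |½(2 + 6)(5)| = 20 cm
9–10 s: v = 0 at t = 159/17 s; triangle areas 18/17 + 121/34 = 157/34 cm
Total distance = 1381/34 cm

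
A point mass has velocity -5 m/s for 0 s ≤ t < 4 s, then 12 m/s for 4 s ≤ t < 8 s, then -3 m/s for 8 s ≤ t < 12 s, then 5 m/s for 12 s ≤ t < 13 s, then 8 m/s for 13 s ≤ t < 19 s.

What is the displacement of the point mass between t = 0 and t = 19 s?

69 m

Net displacement equals the area under the velocity-time graph (areas below the axis count negative).
0–4 s: -5 × 4 = -20 m
4–8 s: 12 × 4 = 48 m
8–12 s: -3 × 4 = -12 m
12–13 s: 5 × 1 = 5 m
13–19 s: 8 × 6 = 48 m
Net displacement = 69 m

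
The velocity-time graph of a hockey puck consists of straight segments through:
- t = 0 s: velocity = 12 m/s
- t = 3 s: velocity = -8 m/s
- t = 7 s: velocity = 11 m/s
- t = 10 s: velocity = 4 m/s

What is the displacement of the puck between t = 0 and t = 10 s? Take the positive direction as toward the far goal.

34.5 m

Displacement is the signed area under the v-t curve.
0–3 s: ½(12 + -8)(3) = 6 m
3–7 s: ½(-8 + 11)(4) = 6 m
7–10 s: ½(11 + 4)(3) = 22.5 m
Net displacement = 34.5 m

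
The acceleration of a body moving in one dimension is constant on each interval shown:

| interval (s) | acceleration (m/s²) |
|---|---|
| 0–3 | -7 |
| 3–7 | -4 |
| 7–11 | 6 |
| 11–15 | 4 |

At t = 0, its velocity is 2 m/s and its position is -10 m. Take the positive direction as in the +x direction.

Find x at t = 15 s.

-247.5 m

On each constant-a segment, Δv = aΔt and Δx = v₀Δt + ½aΔt²; chain segment to segment.
0–3 s: v starts 2 m/s; Δx = 2·3 + ½·-7·3² = -25.5 m; v ends -19 m/s.
3–7 s: v starts -19 m/s; Δx = -19·4 + ½·-4·4² = -108 m; v ends -35 m/s.
7–11 s: v starts -35 m/s; Δx = -35·4 + ½·6·4² = -92 m; v ends -11 m/s.
11–15 s: v starts -11 m/s; Δx = -11·4 + ½·4·4² = -12 m; v ends 5 m/s.
x(15) = -10 + Σ Δx = -247.5 m.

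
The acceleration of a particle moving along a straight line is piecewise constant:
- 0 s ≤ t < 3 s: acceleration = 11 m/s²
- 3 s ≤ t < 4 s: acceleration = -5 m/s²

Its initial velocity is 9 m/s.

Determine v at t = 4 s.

37 m/s

Δv equals the area under the a-t graph; then v = v₀ + Δv.
0–3 s: 11 × 3 = 33 m/s
3–4 s: -5 × 1 = -5 m/s
Δv = 28 m/s, so v(4) = 9 + (28) = 37 m/s.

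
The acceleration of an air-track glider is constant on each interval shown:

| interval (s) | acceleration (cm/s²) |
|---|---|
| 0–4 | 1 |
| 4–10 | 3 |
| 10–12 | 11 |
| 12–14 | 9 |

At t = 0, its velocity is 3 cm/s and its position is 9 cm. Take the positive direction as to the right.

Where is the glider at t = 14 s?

On each constant-a segment, Δv = aΔt and Δx = v₀Δt + ½aΔt²; chain segment to segment.
0–4 s: v starts 3 cm/s; Δx = 3·4 + ½·1·4² = 20 cm; v ends 7 cm/s.
4–10 s: v starts 7 cm/s; Δx = 7·6 + ½·3·6² = 96 cm; v ends 25 cm/s.
10–12 s: v starts 25 cm/s; Δx = 25·2 + ½·11·2² = 72 cm; v ends 47 cm/s.
12–14 s: v starts 47 cm/s; Δx = 47·2 + ½·9·2² = 112 cm; v ends 65 cm/s.
x(14) = 9 + Σ Δx = 309 cm.

309 cm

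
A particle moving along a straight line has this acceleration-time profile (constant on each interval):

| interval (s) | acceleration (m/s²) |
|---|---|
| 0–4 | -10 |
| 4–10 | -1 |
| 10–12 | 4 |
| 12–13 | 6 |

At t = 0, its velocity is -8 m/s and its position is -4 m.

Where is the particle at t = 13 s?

On each constant-a segment, Δv = aΔt and Δx = v₀Δt + ½aΔt²; chain segment to segment.
0–4 s: v starts -8 m/s; Δx = -8·4 + ½·-10·4² = -112 m; v ends -48 m/s.
4–10 s: v starts -48 m/s; Δx = -48·6 + ½·-1·6² = -306 m; v ends -54 m/s.
10–12 s: v starts -54 m/s; Δx = -54·2 + ½·4·2² = -100 m; v ends -46 m/s.
12–13 s: v starts -46 m/s; Δx = -46·1 + ½·6·1² = -43 m; v ends -40 m/s.
x(13) = -4 + Σ Δx = -565 m.

-565 m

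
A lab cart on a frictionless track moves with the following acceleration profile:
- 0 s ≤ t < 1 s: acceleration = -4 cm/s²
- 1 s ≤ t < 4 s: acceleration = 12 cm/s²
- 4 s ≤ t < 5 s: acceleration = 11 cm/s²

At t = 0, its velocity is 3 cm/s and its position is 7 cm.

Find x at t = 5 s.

99.5 cm

On each constant-a segment, Δv = aΔt and Δx = v₀Δt + ½aΔt²; chain segment to segment.
0–1 s: v starts 3 cm/s; Δx = 3·1 + ½·-4·1² = 1 cm; v ends -1 cm/s.
1–4 s: v starts -1 cm/s; Δx = -1·3 + ½·12·3² = 51 cm; v ends 35 cm/s.
4–5 s: v starts 35 cm/s; Δx = 35·1 + ½·11·1² = 40.5 cm; v ends 46 cm/s.
x(5) = 7 + Σ Δx = 99.5 cm.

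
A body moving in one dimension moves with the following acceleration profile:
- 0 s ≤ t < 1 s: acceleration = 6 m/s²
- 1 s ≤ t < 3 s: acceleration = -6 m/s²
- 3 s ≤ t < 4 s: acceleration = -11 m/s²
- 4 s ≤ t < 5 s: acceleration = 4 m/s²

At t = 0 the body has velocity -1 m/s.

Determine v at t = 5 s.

-14 m/s

Δv equals the area under the a-t graph; then v = v₀ + Δv.
0–1 s: 6 × 1 = 6 m/s
1–3 s: -6 × 2 = -12 m/s
3–4 s: -11 × 1 = -11 m/s
4–5 s: 4 × 1 = 4 m/s
Δv = -13 m/s, so v(5) = -1 + (-13) = -14 m/s.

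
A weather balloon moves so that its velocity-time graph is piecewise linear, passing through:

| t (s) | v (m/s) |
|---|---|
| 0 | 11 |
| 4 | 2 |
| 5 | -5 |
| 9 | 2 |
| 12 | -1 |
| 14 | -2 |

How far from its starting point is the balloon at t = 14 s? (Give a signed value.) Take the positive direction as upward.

Net displacement equals the area under the velocity-time graph (areas below the axis count negative).
0–4 s: ½(11 + 2)(4) = 26 m
4–5 s: ½(2 + -5)(1) = -1.5 m
5–9 s: ½(-5 + 2)(4) = -6 m
9–12 s: ½(2 + -1)(3) = 1.5 m
12–14 s: ½(-1 + -2)(2) = -3 m
Net displacement = 17 m

17 m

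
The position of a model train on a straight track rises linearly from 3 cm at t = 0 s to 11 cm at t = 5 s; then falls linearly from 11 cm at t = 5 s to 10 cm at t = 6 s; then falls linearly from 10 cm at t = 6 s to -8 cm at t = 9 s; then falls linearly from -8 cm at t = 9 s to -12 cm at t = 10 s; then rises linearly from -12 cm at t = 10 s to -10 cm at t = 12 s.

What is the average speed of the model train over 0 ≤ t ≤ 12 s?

2.75 cm/s

Average speed = (total path length)/(elapsed time); on a piecewise-linear x-t graph the path length is Σ|Δx|.
0–5 s: |Δx| = |11 − 3| = 8 cm
5–6 s: |Δx| = |10 − 11| = 1 cm
6–9 s: |Δx| = |-8 − 10| = 18 cm
9–10 s: |Δx| = |-12 − -8| = 4 cm
10–12 s: |Δx| = |-10 − -12| = 2 cm
Total path = 33 cm; average speed = 33/12 = 2.75 cm/s.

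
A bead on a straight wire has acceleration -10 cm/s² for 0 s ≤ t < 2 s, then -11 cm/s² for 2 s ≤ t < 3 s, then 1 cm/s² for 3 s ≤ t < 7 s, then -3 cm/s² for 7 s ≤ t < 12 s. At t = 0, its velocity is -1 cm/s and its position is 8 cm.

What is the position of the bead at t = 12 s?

On each constant-a segment, Δv = aΔt and Δx = v₀Δt + ½aΔt²; chain segment to segment.
0–2 s: v starts -1 cm/s; Δx = -1·2 + ½·-10·2² = -22 cm; v ends -21 cm/s.
2–3 s: v starts -21 cm/s; Δx = -21·1 + ½·-11·1² = -26.5 cm; v ends -32 cm/s.
3–7 s: v starts -32 cm/s; Δx = -32·4 + ½·1·4² = -120 cm; v ends -28 cm/s.
7–12 s: v starts -28 cm/s; Δx = -28·5 + ½·-3·5² = -177.5 cm; v ends -43 cm/s.
x(12) = 8 + Σ Δx = -338 cm.

-338 cm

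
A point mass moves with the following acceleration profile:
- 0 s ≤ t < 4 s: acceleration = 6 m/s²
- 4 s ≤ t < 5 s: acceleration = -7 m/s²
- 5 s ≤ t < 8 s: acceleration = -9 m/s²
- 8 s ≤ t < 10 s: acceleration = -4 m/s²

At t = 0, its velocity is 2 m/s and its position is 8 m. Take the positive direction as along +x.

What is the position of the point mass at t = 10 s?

79 m

On each constant-a segment, Δv = aΔt and Δx = v₀Δt + ½aΔt²; chain segment to segment.
0–4 s: v starts 2 m/s; Δx = 2·4 + ½·6·4² = 56 m; v ends 26 m/s.
4–5 s: v starts 26 m/s; Δx = 26·1 + ½·-7·1² = 22.5 m; v ends 19 m/s.
5–8 s: v starts 19 m/s; Δx = 19·3 + ½·-9·3² = 16.5 m; v ends -8 m/s.
8–10 s: v starts -8 m/s; Δx = -8·2 + ½·-4·2² = -24 m; v ends -16 m/s.
x(10) = 8 + Σ Δx = 79 m.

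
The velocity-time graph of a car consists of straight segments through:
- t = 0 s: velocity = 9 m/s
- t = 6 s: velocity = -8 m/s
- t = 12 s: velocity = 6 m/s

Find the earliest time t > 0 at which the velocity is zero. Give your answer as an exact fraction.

v changes sign on 0–6 s (from 9 to -8); the graph is linear there, so v = 0 at t = 0 + (-9)·(6 − 0)/(-8 − 9) = 54/17 s.

t = 54/17 s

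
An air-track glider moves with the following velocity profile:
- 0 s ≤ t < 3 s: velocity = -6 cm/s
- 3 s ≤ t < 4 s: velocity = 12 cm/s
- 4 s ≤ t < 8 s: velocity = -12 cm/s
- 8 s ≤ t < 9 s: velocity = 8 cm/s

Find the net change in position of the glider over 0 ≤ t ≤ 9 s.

Displacement is the signed area under the v-t curve.
0–3 s: -6 × 3 = -18 cm
3–4 s: 12 × 1 = 12 cm
4–8 s: -12 × 4 = -48 cm
8–9 s: 8 × 1 = 8 cm
Net displacement = -46 cm

-46 cm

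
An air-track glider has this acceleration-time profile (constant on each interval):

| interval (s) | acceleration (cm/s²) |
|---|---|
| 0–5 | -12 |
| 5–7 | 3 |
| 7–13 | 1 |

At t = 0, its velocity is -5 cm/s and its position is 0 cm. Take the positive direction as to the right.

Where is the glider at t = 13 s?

-635 cm

On each constant-a segment, Δv = aΔt and Δx = v₀Δt + ½aΔt²; chain segment to segment.
0–5 s: v starts -5 cm/s; Δx = -5·5 + ½·-12·5² = -175 cm; v ends -65 cm/s.
5–7 s: v starts -65 cm/s; Δx = -65·2 + ½·3·2² = -124 cm; v ends -59 cm/s.
7–13 s: v starts -59 cm/s; Δx = -59·6 + ½·1·6² = -336 cm; v ends -53 cm/s.
x(13) = 0 + Σ Δx = -635 cm.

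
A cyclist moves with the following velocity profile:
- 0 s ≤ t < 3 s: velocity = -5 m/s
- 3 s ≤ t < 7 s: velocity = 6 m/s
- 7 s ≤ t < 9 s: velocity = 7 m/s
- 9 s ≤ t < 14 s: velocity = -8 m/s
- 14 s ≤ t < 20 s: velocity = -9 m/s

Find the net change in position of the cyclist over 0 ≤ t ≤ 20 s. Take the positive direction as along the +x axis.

Displacement is the signed area under the v-t curve.
0–3 s: -5 × 3 = -15 m
3–7 s: 6 × 4 = 24 m
7–9 s: 7 × 2 = 14 m
9–14 s: -8 × 5 = -40 m
14–20 s: -9 × 6 = -54 m
Net displacement = -71 m

-71 m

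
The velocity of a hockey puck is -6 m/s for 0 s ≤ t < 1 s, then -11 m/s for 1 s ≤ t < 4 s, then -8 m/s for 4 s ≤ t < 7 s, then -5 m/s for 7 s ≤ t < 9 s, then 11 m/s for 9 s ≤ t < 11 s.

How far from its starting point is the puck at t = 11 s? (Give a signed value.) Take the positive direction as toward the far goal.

Displacement is the signed area under the v-t curve.
0–1 s: -6 × 1 = -6 m
1–4 s: -11 × 3 = -33 m
4–7 s: -8 × 3 = -24 m
7–9 s: -5 × 2 = -10 m
9–11 s: 11 × 2 = 22 m
Net displacement = -51 m

-51 m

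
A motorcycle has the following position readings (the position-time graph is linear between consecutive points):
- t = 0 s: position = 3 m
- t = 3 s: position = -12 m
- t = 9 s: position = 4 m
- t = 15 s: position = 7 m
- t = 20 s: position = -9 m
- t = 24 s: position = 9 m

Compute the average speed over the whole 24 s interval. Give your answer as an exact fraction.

Average speed = (total path length)/(elapsed time); on a piecewise-linear x-t graph the path length is Σ|Δx|.
0–3 s: |Δx| = |-12 − 3| = 15 m
3–9 s: |Δx| = |4 − -12| = 16 m
9–15 s: |Δx| = |7 − 4| = 3 m
15–20 s: |Δx| = |-9 − 7| = 16 m
20–24 s: |Δx| = |9 − -9| = 18 m
Total path = 68 m; average speed = 68/24 = 17/6 m/s.

17/6 m/s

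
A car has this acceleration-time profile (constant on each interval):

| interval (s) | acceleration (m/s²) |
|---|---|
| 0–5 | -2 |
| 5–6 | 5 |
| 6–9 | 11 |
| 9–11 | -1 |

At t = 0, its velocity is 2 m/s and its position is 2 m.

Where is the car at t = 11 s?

80 m

On each constant-a segment, Δv = aΔt and Δx = v₀Δt + ½aΔt²; chain segment to segment.
0–5 s: v starts 2 m/s; Δx = 2·5 + ½·-2·5² = -15 m; v ends -8 m/s.
5–6 s: v starts -8 m/s; Δx = -8·1 + ½·5·1² = -5.5 m; v ends -3 m/s.
6–9 s: v starts -3 m/s; Δx = -3·3 + ½·11·3² = 40.5 m; v ends 30 m/s.
9–11 s: v starts 30 m/s; Δx = 30·2 + ½·-1·2² = 58 m; v ends 28 m/s.
x(11) = 2 + Σ Δx = 80 m.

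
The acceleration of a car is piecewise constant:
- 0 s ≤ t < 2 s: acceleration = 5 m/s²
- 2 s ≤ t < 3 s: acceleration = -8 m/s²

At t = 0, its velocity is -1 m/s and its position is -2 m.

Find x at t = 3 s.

11 m

On each constant-a segment, Δv = aΔt and Δx = v₀Δt + ½aΔt²; chain segment to segment.
0–2 s: v starts -1 m/s; Δx = -1·2 + ½·5·2² = 8 m; v ends 9 m/s.
2–3 s: v starts 9 m/s; Δx = 9·1 + ½·-8·1² = 5 m; v ends 1 m/s.
x(3) = -2 + Σ Δx = 11 m.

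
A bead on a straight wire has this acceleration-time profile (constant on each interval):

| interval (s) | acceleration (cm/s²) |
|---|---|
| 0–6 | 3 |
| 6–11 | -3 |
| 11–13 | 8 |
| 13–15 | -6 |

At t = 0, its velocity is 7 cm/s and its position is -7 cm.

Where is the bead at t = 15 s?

252.5 cm

On each constant-a segment, Δv = aΔt and Δx = v₀Δt + ½aΔt²; chain segment to segment.
0–6 s: v starts 7 cm/s; Δx = 7·6 + ½·3·6² = 96 cm; v ends 25 cm/s.
6–11 s: v starts 25 cm/s; Δx = 25·5 + ½·-3·5² = 87.5 cm; v ends 10 cm/s.
11–13 s: v starts 10 cm/s; Δx = 10·2 + ½·8·2² = 36 cm; v ends 26 cm/s.
13–15 s: v starts 26 cm/s; Δx = 26·2 + ½·-6·2² = 40 cm; v ends 14 cm/s.
x(15) = -7 + Σ Δx = 252.5 cm.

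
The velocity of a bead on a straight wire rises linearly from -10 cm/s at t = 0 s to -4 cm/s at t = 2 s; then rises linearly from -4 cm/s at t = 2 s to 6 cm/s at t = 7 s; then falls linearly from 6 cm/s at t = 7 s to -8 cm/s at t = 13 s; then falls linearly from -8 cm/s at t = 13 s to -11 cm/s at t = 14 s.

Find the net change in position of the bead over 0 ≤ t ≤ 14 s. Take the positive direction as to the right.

Net displacement equals the area under the velocity-time graph (areas below the axis count negative).
0–2 s: ½(-10 + -4)(2) = -14 cm
2–7 s: ½(-4 + 6)(5) = 5 cm
7–13 s: ½(6 + -8)(6) = -6 cm
13–14 s: ½(-8 + -11)(1) = -9.5 cm
Net displacement = -24.5 cm

-24.5 cm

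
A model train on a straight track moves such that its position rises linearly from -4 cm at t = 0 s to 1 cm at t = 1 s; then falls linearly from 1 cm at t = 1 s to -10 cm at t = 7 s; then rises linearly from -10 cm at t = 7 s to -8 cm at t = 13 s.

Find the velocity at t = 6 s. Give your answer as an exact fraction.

-11/6 cm/s

Velocity is the slope of the x-t graph on 1–7 s: (-10 − 1)/(7 − 1) = -11/6 cm/s.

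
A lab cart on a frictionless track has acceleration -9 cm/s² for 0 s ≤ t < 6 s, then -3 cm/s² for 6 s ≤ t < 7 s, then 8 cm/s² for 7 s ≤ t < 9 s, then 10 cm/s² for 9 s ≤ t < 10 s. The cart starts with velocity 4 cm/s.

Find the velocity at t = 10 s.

-27 cm/s

Δv equals the area under the a-t graph; then v = v₀ + Δv.
0–6 s: -9 × 6 = -54 cm/s
6–7 s: -3 × 1 = -3 cm/s
7–9 s: 8 × 2 = 16 cm/s
9–10 s: 10 × 1 = 10 cm/s
Δv = -31 cm/s, so v(10) = 4 + (-31) = -27 cm/s.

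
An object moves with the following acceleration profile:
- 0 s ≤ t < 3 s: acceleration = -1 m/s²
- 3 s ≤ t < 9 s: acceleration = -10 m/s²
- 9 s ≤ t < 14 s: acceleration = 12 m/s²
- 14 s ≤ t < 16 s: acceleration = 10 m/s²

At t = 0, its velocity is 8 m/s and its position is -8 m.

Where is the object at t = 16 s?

-233.5 m

On each constant-a segment, Δv = aΔt and Δx = v₀Δt + ½aΔt²; chain segment to segment.
0–3 s: v starts 8 m/s; Δx = 8·3 + ½·-1·3² = 19.5 m; v ends 5 m/s.
3–9 s: v starts 5 m/s; Δx = 5·6 + ½·-10·6² = -150 m; v ends -55 m/s.
9–14 s: v starts -55 m/s; Δx = -55·5 + ½·12·5² = -125 m; v ends 5 m/s.
14–16 s: v starts 5 m/s; Δx = 5·2 + ½·10·2² = 30 m; v ends 25 m/s.
x(16) = -8 + Σ Δx = -233.5 m.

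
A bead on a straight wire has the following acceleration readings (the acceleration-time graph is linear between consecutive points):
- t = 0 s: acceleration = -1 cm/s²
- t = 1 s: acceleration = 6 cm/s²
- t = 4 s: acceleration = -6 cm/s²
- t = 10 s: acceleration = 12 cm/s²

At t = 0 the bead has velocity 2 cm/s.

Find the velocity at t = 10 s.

22.5 cm/s

Δv equals the area under the a-t graph; then v = v₀ + Δv.
0–1 s: ½(-1 + 6)(1) = 2.5 cm/s
1–4 s: ½(6 + -6)(3) = 0 cm/s
4–10 s: ½(-6 + 12)(6) = 18 cm/s
Δv = 20.5 cm/s, so v(10) = 2 + (20.5) = 22.5 cm/s.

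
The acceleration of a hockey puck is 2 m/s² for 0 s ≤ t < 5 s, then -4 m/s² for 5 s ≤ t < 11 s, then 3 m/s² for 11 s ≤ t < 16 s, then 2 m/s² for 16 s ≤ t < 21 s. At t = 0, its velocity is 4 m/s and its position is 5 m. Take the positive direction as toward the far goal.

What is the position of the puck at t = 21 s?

On each constant-a segment, Δv = aΔt and Δx = v₀Δt + ½aΔt²; chain segment to segment.
0–5 s: v starts 4 m/s; Δx = 4·5 + ½·2·5² = 45 m; v ends 14 m/s.
5–11 s: v starts 14 m/s; Δx = 14·6 + ½·-4·6² = 12 m; v ends -10 m/s.
11–16 s: v starts -10 m/s; Δx = -10·5 + ½·3·5² = -12.5 m; v ends 5 m/s.
16–21 s: v starts 5 m/s; Δx = 5·5 + ½·2·5² = 50 m; v ends 15 m/s.
x(21) = 5 + Σ Δx = 99.5 m.

99.5 m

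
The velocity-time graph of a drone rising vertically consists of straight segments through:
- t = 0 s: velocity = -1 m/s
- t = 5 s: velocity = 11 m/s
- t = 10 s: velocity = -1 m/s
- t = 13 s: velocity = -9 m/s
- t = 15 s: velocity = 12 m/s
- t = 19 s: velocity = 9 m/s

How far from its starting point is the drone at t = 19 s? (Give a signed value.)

80 m

Displacement is the signed area under the v-t curve.
0–5 s: ½(-1 + 11)(5) = 25 m
5–10 s: ½(11 + -1)(5) = 25 m
10–13 s: ½(-1 + -9)(3) = -15 m
13–15 s: ½(-9 + 12)(2) = 3 m
15–19 s: ½(12 + 9)(4) = 42 m
Net displacement = 80 m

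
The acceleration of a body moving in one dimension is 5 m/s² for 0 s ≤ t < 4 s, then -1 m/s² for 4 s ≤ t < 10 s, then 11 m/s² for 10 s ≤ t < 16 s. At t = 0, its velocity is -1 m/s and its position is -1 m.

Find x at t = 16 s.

On each constant-a segment, Δv = aΔt and Δx = v₀Δt + ½aΔt²; chain segment to segment.
0–4 s: v starts -1 m/s; Δx = -1·4 + ½·5·4² = 36 m; v ends 19 m/s.
4–10 s: v starts 19 m/s; Δx = 19·6 + ½·-1·6² = 96 m; v ends 13 m/s.
10–16 s: v starts 13 m/s; Δx = 13·6 + ½·11·6² = 276 m; v ends 79 m/s.
x(16) = -1 + Σ Δx = 407 m.

407 m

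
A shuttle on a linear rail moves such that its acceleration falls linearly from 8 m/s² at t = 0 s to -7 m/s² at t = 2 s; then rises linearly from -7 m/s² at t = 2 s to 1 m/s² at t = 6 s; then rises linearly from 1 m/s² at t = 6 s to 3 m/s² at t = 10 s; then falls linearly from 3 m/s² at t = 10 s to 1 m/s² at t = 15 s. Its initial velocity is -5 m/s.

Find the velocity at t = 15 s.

2 m/s

Δv equals the area under the a-t graph; then v = v₀ + Δv.
0–2 s: ½(8 + -7)(2) = 1 m/s
2–6 s: ½(-7 + 1)(4) = -12 m/s
6–10 s: ½(1 + 3)(4) = 8 m/s
10–15 s: ½(3 + 1)(5) = 10 m/s
Δv = 7 m/s, so v(15) = -5 + (7) = 2 m/s.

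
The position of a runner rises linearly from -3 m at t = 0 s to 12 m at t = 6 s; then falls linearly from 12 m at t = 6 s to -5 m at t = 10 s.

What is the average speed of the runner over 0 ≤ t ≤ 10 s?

Average speed = (total path length)/(elapsed time); on a piecewise-linear x-t graph the path length is Σ|Δx|.
0–6 s: |Δx| = |12 − -3| = 15 m
6–10 s: |Δx| = |-5 − 12| = 17 m
Total path = 32 m; average speed = 32/10 = 3.2 m/s.

3.2 m/s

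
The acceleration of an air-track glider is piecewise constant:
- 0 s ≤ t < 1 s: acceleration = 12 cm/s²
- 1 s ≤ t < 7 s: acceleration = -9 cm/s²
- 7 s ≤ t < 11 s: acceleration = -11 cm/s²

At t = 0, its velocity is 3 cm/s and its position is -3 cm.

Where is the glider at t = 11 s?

On each constant-a segment, Δv = aΔt and Δx = v₀Δt + ½aΔt²; chain segment to segment.
0–1 s: v starts 3 cm/s; Δx = 3·1 + ½·12·1² = 9 cm; v ends 15 cm/s.
1–7 s: v starts 15 cm/s; Δx = 15·6 + ½·-9·6² = -72 cm; v ends -39 cm/s.
7–11 s: v starts -39 cm/s; Δx = -39·4 + ½·-11·4² = -244 cm; v ends -83 cm/s.
x(11) = -3 + Σ Δx = -310 cm.

-310 cm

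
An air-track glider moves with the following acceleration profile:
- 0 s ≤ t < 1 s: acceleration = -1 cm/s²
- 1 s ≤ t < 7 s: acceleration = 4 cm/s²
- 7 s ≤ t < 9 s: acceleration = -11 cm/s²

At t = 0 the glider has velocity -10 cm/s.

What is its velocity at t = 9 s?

-9 cm/s

Δv equals the area under the a-t graph; then v = v₀ + Δv.
0–1 s: -1 × 1 = -1 cm/s
1–7 s: 4 × 6 = 24 cm/s
7–9 s: -11 × 2 = -22 cm/s
Δv = 1 cm/s, so v(9) = -10 + (1) = -9 cm/s.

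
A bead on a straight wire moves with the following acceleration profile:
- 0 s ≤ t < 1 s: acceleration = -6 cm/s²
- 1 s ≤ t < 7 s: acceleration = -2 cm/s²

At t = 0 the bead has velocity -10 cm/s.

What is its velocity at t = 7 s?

Δv equals the area under the a-t graph; then v = v₀ + Δv.
0–1 s: -6 × 1 = -6 cm/s
1–7 s: -2 × 6 = -12 cm/s
Δv = -18 cm/s, so v(7) = -10 + (-18) = -28 cm/s.

-28 cm/s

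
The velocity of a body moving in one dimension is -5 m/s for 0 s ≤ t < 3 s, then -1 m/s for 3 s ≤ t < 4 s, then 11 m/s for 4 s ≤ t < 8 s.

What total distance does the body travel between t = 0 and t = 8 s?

60 m

Total distance travelled is ∫|v| dt — sum the magnitudes of each area piece.
0–3 s: |-5| × 3 = 15 m
3–4 s: |-1| × 1 = 1 m
4–8 s: |11| × 4 = 44 m
Total distance = 60 m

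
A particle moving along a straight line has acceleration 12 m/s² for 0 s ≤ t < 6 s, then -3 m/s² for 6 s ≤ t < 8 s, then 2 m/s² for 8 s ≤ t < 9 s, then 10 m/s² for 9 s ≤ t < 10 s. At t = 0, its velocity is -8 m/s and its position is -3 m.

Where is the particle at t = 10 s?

On each constant-a segment, Δv = aΔt and Δx = v₀Δt + ½aΔt²; chain segment to segment.
0–6 s: v starts -8 m/s; Δx = -8·6 + ½·12·6² = 168 m; v ends 64 m/s.
6–8 s: v starts 64 m/s; Δx = 64·2 + ½·-3·2² = 122 m; v ends 58 m/s.
8–9 s: v starts 58 m/s; Δx = 58·1 + ½·2·1² = 59 m; v ends 60 m/s.
9–10 s: v starts 60 m/s; Δx = 60·1 + ½·10·1² = 65 m; v ends 70 m/s.
x(10) = -3 + Σ Δx = 411 m.

411 m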